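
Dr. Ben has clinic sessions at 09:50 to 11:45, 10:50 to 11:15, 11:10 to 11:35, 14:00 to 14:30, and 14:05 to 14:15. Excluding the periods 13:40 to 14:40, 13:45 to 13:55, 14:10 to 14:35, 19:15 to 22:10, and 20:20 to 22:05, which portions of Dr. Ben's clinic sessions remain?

A, merged: 09:50-11:45, 14:00-14:30.
B, merged: 13:40-14:40, 19:15-22:10.
09:50-11:45: no B overlap → unchanged.
14:00-14:30: fully covered by B → removed.

09:50-11:45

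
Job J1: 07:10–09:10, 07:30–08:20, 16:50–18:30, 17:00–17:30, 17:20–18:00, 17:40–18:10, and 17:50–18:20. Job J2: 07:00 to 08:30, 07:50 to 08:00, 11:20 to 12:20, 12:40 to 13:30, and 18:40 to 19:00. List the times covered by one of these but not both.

07:00–07:10, 08:30–09:10, 11:20–12:20, 12:40–13:30, 16:50–18:30, 18:40–19:00

A, merged: 07:10–09:10, 16:50–18:30.
B, merged: 07:00–08:30, 11:20–12:20, 12:40–13:30, 18:40–19:00.
A \ B = 08:30–09:10, 16:50–18:30.
B \ A = 07:00–07:10, 11:20–12:20, 12:40–13:30, 18:40–19:00.
Union of the two gives the symmetric difference.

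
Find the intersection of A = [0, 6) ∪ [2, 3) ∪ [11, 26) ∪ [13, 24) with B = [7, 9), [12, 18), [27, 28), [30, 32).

Merge the first list: [0, 6), [11, 26).
[0, 6) meets no B interval.
[11, 26) ∩ B → [12, 18).

[12, 18)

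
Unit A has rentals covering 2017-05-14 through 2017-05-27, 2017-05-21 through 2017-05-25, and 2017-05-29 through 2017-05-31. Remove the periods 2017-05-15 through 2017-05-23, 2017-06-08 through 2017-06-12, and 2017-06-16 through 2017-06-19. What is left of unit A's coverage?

2017-05-14 through 2017-05-14, 2017-05-24 through 2017-05-27, 2017-05-29 through 2017-05-31

First set merges to 2017-05-14 through 2017-05-27, 2017-05-29 through 2017-05-31.
2017-05-14 through 2017-05-27 \ B = 2017-05-14 through 2017-05-14, 2017-05-24 through 2017-05-27.
2017-05-29 through 2017-05-31: nothing removed.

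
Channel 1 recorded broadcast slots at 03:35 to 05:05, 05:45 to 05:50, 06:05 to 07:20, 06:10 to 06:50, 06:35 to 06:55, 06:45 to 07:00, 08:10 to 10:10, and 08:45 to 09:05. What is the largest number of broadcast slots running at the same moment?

Walk the sorted start/end points keeping a running depth.
The depth first hits 4 at 06:45.

4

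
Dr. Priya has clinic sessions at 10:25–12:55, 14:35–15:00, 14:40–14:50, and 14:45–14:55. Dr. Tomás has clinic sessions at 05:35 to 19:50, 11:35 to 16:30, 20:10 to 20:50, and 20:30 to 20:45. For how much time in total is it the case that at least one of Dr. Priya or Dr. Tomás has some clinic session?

A, merged: 10:25–12:55, 14:35–15:00.
B, merged: 05:35–19:50, 20:10–20:50.
A ∪ B = 05:35–19:50, 20:10–20:50.
Total: 14 h 15 min + 40 min = 14 h 55 min.

14 h 55 min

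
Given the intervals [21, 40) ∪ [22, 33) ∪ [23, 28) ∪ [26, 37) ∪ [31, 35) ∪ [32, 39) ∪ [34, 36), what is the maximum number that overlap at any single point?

5

At 32, 5 of the intervals are simultaneously active.
No point has more.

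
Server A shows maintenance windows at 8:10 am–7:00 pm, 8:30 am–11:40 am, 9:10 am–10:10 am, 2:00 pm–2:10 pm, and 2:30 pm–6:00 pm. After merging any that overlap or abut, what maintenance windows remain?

8:10 am–7:00 pm

8:30 am–11:40 am overlaps/touches 8:10 am–7:00 pm → extend to 8:10 am–7:00 pm.
9:10 am–10:10 am overlaps/touches 8:10 am–7:00 pm → extend to 8:10 am–7:00 pm.
2:00 pm–2:10 pm overlaps/touches 8:10 am–7:00 pm → extend to 8:10 am–7:00 pm.
2:30 pm–6:00 pm overlaps/touches 8:10 am–7:00 pm → extend to 8:10 am–7:00 pm.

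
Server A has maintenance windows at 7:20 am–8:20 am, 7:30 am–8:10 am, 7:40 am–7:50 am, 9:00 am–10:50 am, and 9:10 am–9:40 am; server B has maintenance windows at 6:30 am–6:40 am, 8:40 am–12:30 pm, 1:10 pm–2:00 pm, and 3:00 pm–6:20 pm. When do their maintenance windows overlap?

9:00 am–10:50 am

Merge the first list: 7:20 am–8:20 am, 9:00 am–10:50 am.
7:20 am–8:20 am meets no B interval.
9:00 am–10:50 am ∩ B → 9:00 am–10:50 am.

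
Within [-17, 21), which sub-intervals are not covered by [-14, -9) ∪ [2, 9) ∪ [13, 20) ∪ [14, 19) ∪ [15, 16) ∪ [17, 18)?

[-17, -14) ∪ [-9, 2) ∪ [9, 13) ∪ [20, 21)

Covered (merged): [-14, -9), [2, 9), [13, 20).
Complement within [-17, 21): [-17, -14), [-9, 2), [9, 13), [20, 21).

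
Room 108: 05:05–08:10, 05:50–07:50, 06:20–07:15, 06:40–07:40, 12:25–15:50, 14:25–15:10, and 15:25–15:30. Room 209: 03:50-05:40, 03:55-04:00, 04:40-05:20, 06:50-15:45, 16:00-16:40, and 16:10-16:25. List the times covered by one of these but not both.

First set merges to 05:05–08:10, 12:25–15:50.
Second set merges to 03:50–05:40, 06:50–15:45, 16:00–16:40.
A but not B: 05:40–06:50, 15:45–15:50.
B but not A: 03:50–05:05, 08:10–12:25, 16:00–16:40.
Combining gives A △ B.

03:50–05:05, 05:40–06:50, 08:10–12:25, 15:45–15:50, 16:00–16:40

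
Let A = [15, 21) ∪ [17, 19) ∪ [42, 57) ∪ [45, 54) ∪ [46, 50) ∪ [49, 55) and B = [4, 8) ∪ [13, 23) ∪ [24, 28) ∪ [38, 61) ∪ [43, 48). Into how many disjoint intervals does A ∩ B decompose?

2

Merge the first list: [15, 21), [42, 57).
Merge the second list: [4, 8), [13, 23), [24, 28), [38, 61).
A ∩ B = [15, 21), [42, 57).
That is 2 disjoint pieces.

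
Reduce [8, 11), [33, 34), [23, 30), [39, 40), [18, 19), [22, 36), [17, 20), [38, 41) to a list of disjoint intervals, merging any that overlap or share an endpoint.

Sort by start: [8, 11), [17, 20), [18, 19), [22, 36), [23, 30), [33, 34), [38, 41), [39, 40).
[17, 20) is disjoint → start new block.
[18, 19) overlaps/touches [17, 20) → extend to [17, 20).
[22, 36) is disjoint → start new block.
[23, 30) overlaps/touches [22, 36) → extend to [22, 36).
[33, 34) overlaps/touches [22, 36) → extend to [22, 36).
[38, 41) is disjoint → start new block.
[39, 40) overlaps/touches [38, 41) → extend to [38, 41).

[8, 11) ∪ [17, 20) ∪ [22, 36) ∪ [38, 41)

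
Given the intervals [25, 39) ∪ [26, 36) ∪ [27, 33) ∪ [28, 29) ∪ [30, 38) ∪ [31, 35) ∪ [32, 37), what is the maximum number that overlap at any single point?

At 32, 6 of the intervals are simultaneously active.
No point has more.

6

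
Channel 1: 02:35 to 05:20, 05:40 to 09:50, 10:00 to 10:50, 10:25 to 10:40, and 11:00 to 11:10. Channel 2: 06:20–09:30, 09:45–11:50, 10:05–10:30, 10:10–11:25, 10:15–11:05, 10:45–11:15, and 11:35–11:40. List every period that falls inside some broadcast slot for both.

06:20–09:30, 09:45–09:50, 10:00–10:50, 11:00–11:10

A, merged: 02:35–05:20, 05:40–09:50, 10:00–10:50, 11:00–11:10.
B, merged: 06:20–09:30, 09:45–11:50.
02:35–05:20 meets no B interval.
05:40–09:50 ∩ B → 06:20–09:30, 09:45–09:50.
10:00–10:50 ∩ B → 10:00–10:50.
11:00–11:10 ∩ B → 11:00–11:10.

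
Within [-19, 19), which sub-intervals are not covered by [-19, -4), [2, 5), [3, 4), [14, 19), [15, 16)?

[-4, 2) ∪ [5, 14)

Covered (merged): [-19, -4), [2, 5), [14, 19).
Uncovered inside [-19, 19): [-4, 2), [5, 14).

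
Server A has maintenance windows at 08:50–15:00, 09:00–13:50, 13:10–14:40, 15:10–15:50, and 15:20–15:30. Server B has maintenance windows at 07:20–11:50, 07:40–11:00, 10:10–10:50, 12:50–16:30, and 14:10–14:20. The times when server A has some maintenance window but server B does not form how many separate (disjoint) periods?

1

A, merged: 08:50-15:00, 15:10-15:50.
B, merged: 07:20-11:50, 12:50-16:30.
A \ B = 11:50-12:50.
That is 1 disjoint piece.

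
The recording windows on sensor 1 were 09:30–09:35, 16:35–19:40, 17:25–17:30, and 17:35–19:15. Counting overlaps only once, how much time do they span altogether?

Merged: 09:30–09:35, 16:35–19:40.
Lengths: 5 min + 3 h 5 min = 3 h 10 min.

3 h 10 min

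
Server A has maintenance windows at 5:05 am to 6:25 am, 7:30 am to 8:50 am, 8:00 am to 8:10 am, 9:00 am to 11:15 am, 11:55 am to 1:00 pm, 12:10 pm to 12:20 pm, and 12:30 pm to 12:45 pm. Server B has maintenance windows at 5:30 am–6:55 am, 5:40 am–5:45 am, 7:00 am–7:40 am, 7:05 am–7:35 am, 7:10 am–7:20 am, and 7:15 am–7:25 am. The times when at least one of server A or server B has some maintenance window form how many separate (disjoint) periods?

4

First set merges to 5:05 am–6:25 am, 7:30 am–8:50 am, 9:00 am–11:15 am, 11:55 am–1:00 pm.
Second set merges to 5:30 am–6:55 am, 7:00 am–7:40 am.
A ∪ B = 5:05 am–6:55 am, 7:00 am–8:50 am, 9:00 am–11:15 am, 11:55 am–1:00 pm.
That is 4 disjoint pieces.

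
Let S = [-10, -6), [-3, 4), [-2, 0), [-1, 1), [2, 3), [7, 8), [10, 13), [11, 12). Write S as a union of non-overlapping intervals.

[-3, 4) is disjoint → start new block.
[-2, 0) overlaps/touches [-3, 4) → extend to [-3, 4).
[-1, 1) overlaps/touches [-3, 4) → extend to [-3, 4).
[2, 3) overlaps/touches [-3, 4) → extend to [-3, 4).
[7, 8) is disjoint → start new block.
[10, 13) is disjoint → start new block.
[11, 12) overlaps/touches [10, 13) → extend to [10, 13).

[-10, -6) ∪ [-3, 4) ∪ [7, 8) ∪ [10, 13)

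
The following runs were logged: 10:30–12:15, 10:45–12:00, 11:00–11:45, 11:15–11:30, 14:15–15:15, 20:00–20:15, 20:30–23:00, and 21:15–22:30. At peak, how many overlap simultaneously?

At 11:15, 4 of the intervals are simultaneously active.
No point has more.

4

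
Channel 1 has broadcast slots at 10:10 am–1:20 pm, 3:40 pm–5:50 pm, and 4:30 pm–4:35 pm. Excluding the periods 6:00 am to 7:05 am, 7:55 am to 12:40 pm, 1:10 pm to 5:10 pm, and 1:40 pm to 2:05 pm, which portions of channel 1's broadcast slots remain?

12:40 pm–1:10 pm, 5:10 pm–5:50 pm

First set merges to 10:10 am–1:20 pm, 3:40 pm–5:50 pm.
Second set merges to 6:00 am–7:05 am, 7:55 am–12:40 pm, 1:10 pm–5:10 pm.
10:10 am–1:20 pm with B removed leaves 12:40 pm–1:10 pm.
3:40 pm–5:50 pm with B removed leaves 5:10 pm–5:50 pm.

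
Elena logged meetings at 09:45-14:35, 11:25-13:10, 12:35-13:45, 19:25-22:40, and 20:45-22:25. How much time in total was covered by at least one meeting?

Merged: 09:45-14:35, 19:25-22:40.
Lengths: 4 h 50 min + 3 h 15 min = 8 h 5 min.

8 h 5 min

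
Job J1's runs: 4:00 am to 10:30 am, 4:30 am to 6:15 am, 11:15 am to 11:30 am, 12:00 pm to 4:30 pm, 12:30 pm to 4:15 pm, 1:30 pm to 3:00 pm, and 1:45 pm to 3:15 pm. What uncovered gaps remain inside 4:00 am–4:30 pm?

After merging, the occupied span is 4:00 am-10:30 am, 11:15 am-11:30 am, 12:00 pm-4:30 pm.
Gaps within 4:00 am-4:30 pm: 10:30 am-11:15 am, 11:30 am-12:00 pm.

10:30 am-11:15 am, 11:30 am-12:00 pm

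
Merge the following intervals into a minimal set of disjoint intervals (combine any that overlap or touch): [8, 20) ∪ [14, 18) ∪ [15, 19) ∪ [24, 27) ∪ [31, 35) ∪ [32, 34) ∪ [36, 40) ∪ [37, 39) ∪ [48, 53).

[14, 18) overlaps/touches [8, 20) → extend to [8, 20).
[15, 19) overlaps/touches [8, 20) → extend to [8, 20).
[24, 27) is disjoint → start new block.
[31, 35) is disjoint → start new block.
[32, 34) overlaps/touches [31, 35) → extend to [31, 35).
[36, 40) is disjoint → start new block.
[37, 39) overlaps/touches [36, 40) → extend to [36, 40).
[48, 53) is disjoint → start new block.

[8, 20) ∪ [24, 27) ∪ [31, 35) ∪ [36, 40) ∪ [48, 53)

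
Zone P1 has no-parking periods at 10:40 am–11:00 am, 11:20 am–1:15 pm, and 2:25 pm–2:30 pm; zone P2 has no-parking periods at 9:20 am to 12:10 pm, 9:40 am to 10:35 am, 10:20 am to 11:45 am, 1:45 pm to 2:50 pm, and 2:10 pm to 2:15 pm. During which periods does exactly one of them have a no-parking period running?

Second set merges to 9:20 am–12:10 pm, 1:45 pm–2:50 pm.
A but not B: 12:10 pm–1:15 pm.
B but not A: 9:20 am–10:40 am, 11:00 am–11:20 am, 1:45 pm–2:25 pm, 2:30 pm–2:50 pm.
Combining gives A △ B.

9:20 am–10:40 am, 11:00 am–11:20 am, 12:10 pm–1:15 pm, 1:45 pm–2:25 pm, 2:30 pm–2:50 pm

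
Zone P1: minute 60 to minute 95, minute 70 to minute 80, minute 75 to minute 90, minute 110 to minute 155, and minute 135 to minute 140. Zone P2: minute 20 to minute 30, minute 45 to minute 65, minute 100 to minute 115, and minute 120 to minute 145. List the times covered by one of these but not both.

minute 20 to minute 30, minute 45 to minute 60, minute 65 to minute 95, minute 100 to minute 110, minute 115 to minute 120, minute 145 to minute 155

Merge the first list: minute 60 to minute 95, minute 110 to minute 155.
A \ B = minute 65 to minute 95, minute 115 to minute 120, minute 145 to minute 155.
B \ A = minute 20 to minute 30, minute 45 to minute 60, minute 100 to minute 110.
Union of the two gives the symmetric difference.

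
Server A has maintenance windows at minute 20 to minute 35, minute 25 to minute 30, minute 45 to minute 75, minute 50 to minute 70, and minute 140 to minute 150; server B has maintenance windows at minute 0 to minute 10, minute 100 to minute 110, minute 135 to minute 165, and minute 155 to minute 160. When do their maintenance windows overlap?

First set merges to minute 20 to minute 35, minute 45 to minute 75, minute 140 to minute 150.
Second set merges to minute 0 to minute 10, minute 100 to minute 110, minute 135 to minute 165.
minute 20 to minute 35: no overlap with the second set.
minute 45 to minute 75: no overlap with the second set.
minute 140 to minute 150 meets the second set on minute 140 to minute 150.

minute 140 to minute 150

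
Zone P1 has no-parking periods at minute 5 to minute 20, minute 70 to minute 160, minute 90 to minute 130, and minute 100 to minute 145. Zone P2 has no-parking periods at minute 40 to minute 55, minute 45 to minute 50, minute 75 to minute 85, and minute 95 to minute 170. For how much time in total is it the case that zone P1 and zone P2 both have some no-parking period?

A, merged: minute 5 to minute 20, minute 70 to minute 160.
B, merged: minute 40 to minute 55, minute 75 to minute 85, minute 95 to minute 170.
A ∩ B = minute 75 to minute 85, minute 95 to minute 160.
Total: 10 minutes + 65 minutes = 75 minutes.

75 minutes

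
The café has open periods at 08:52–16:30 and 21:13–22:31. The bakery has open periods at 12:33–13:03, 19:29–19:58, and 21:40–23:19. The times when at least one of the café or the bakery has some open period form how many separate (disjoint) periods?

3

A ∪ B = 08:52–16:30, 19:29–19:58, 21:13–23:19.
That is 3 disjoint pieces.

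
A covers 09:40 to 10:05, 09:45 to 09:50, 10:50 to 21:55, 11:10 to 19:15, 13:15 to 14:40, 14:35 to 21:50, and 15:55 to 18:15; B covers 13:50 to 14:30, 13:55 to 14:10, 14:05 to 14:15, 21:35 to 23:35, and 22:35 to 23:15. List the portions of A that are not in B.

A, merged: 09:40–10:05, 10:50–21:55.
B, merged: 13:50–14:30, 21:35–23:35.
09:40–10:05: no B overlap → unchanged.
10:50–21:55 minus B → 10:50–13:50, 14:30–21:35.

09:40–10:05, 10:50–13:50, 14:30–21:35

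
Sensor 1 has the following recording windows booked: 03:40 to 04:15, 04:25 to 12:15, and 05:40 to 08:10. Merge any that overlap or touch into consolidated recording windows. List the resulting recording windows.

03:40-04:15, 04:25-12:15

04:25-12:15 is disjoint → start new block.
05:40-08:10 overlaps/touches 04:25-12:15 → extend to 04:25-12:15.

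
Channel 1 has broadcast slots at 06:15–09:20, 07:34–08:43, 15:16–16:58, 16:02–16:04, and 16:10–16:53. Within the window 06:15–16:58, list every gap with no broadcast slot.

Covered (merged): 06:15-09:20, 15:16-16:58.
Uncovered inside 06:15-16:58: 09:20-15:16.

09:20-15:16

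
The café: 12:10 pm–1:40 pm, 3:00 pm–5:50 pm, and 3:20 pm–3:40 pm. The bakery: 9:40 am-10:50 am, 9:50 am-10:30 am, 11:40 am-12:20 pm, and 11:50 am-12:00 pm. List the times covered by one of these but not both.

First set merges to 12:10 pm–1:40 pm, 3:00 pm–5:50 pm.
Second set merges to 9:40 am–10:50 am, 11:40 am–12:20 pm.
Only in the first: 12:20 pm–1:40 pm, 3:00 pm–5:50 pm.
Only in the second: 9:40 am–10:50 am, 11:40 am–12:10 pm.
Together these are the periods covered by exactly one.

9:40 am–10:50 am, 11:40 am–12:10 pm, 12:20 pm–1:40 pm, 3:00 pm–5:50 pm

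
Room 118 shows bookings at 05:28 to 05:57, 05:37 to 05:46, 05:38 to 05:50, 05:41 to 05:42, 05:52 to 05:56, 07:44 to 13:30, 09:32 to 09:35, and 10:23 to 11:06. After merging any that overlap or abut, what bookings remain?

05:28–05:57, 07:44–13:30

05:37–05:46 overlaps/touches 05:28–05:57 → extend to 05:28–05:57.
05:38–05:50 overlaps/touches 05:28–05:57 → extend to 05:28–05:57.
05:41–05:42 overlaps/touches 05:28–05:57 → extend to 05:28–05:57.
05:52–05:56 overlaps/touches 05:28–05:57 → extend to 05:28–05:57.
07:44–13:30 is disjoint → start new block.
09:32–09:35 overlaps/touches 07:44–13:30 → extend to 07:44–13:30.
10:23–11:06 overlaps/touches 07:44–13:30 → extend to 07:44–13:30.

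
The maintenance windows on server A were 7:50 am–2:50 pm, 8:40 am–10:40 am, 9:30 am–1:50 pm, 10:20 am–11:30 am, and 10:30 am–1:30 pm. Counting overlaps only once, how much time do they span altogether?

Merged: 7:50 am–2:50 pm.
Length: 7 h.

7 h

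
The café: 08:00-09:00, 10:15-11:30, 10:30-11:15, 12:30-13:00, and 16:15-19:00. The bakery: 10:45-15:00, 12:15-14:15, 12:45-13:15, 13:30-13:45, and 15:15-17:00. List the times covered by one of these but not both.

First set merges to 08:00–09:00, 10:15–11:30, 12:30–13:00, 16:15–19:00.
Second set merges to 10:45–15:00, 15:15–17:00.
A \ B = 08:00–09:00, 10:15–10:45, 17:00–19:00.
B \ A = 11:30–12:30, 13:00–15:00, 15:15–16:15.
Union of the two gives the symmetric difference.

08:00–09:00, 10:15–10:45, 11:30–12:30, 13:00–15:00, 15:15–16:15, 17:00–19:00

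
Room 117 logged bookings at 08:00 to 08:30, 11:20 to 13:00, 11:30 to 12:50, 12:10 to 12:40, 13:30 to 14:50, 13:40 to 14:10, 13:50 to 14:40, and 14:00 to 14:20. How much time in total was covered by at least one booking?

Merged: 08:00-08:30, 11:20-13:00, 13:30-14:50.
Lengths: 30 min + 1 h 40 min + 1 h 20 min = 3 h 30 min.

3 h 30 min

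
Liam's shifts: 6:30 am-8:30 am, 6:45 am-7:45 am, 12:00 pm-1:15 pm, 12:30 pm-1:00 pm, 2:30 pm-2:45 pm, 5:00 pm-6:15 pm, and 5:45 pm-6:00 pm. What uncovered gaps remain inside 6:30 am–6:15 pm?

The merged coverage is 6:30 am-8:30 am, 12:00 pm-1:15 pm, 2:30 pm-2:45 pm, 5:00 pm-6:15 pm.
Complement within 6:30 am-6:15 pm: 8:30 am-12:00 pm, 1:15 pm-2:30 pm, 2:45 pm-5:00 pm.

8:30 am-12:00 pm, 1:15 pm-2:30 pm, 2:45 pm-5:00 pm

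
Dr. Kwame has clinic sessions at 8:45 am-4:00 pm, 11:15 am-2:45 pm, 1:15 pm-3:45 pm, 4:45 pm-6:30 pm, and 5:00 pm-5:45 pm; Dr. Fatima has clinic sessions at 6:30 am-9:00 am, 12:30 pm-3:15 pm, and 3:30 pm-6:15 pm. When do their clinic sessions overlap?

8:45 am–9:00 am, 12:30 pm–3:15 pm, 3:30 pm–4:00 pm, 4:45 pm–6:15 pm

First set merges to 8:45 am–4:00 pm, 4:45 pm–6:30 pm.
8:45 am–4:00 pm meets the second set on 8:45 am–9:00 am, 12:30 pm–3:15 pm, 3:30 pm–4:00 pm.
4:45 pm–6:30 pm meets the second set on 4:45 pm–6:15 pm.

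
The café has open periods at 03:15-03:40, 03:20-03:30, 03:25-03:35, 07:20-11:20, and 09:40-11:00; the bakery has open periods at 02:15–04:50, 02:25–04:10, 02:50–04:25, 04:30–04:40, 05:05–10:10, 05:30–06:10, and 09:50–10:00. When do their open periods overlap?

03:15–03:40, 07:20–10:10

A, merged: 03:15–03:40, 07:20–11:20.
B, merged: 02:15–04:50, 05:05–10:10.
03:15–03:40 ∩ B → 03:15–03:40.
07:20–11:20 ∩ B → 07:20–10:10.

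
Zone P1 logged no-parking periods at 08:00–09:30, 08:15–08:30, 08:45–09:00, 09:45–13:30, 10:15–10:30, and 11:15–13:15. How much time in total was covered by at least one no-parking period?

5 h 15 min

Merged: 08:00–09:30, 09:45–13:30.
Lengths: 1 h 30 min + 3 h 45 min = 5 h 15 min.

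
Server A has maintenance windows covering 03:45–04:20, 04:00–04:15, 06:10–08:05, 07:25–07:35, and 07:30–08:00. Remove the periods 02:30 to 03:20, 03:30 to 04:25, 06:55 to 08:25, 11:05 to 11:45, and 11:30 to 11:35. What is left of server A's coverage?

06:10-06:55

Merge the first list: 03:45-04:20, 06:10-08:05.
Merge the second list: 02:30-03:20, 03:30-04:25, 06:55-08:25, 11:05-11:45.
03:45-04:20 lies entirely inside B → drops out.
06:10-08:05 with B removed leaves 06:10-06:55.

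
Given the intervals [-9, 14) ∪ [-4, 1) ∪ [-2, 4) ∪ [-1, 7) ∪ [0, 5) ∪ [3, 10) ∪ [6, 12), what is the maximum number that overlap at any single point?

5

At 0, 5 of the intervals are simultaneously active.
No point has more.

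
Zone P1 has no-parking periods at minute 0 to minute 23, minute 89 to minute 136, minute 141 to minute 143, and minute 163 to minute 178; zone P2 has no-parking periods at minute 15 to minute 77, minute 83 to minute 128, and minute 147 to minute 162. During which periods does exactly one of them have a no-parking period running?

minute 0 to minute 15, minute 23 to minute 77, minute 83 to minute 89, minute 128 to minute 136, minute 141 to minute 143, minute 147 to minute 162, minute 163 to minute 178

Only in the first: minute 0 to minute 15, minute 128 to minute 136, minute 141 to minute 143, minute 163 to minute 178.
Only in the second: minute 23 to minute 77, minute 83 to minute 89, minute 147 to minute 162.
Together these are the periods covered by exactly one.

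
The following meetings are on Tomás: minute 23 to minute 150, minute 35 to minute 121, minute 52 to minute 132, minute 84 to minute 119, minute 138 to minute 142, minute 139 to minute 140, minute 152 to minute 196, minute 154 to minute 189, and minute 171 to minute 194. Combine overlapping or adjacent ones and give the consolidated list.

minute 35 to minute 121 overlaps/touches minute 23 to minute 150 → extend to minute 23 to minute 150.
minute 52 to minute 132 overlaps/touches minute 23 to minute 150 → extend to minute 23 to minute 150.
minute 84 to minute 119 overlaps/touches minute 23 to minute 150 → extend to minute 23 to minute 150.
minute 138 to minute 142 overlaps/touches minute 23 to minute 150 → extend to minute 23 to minute 150.
minute 139 to minute 140 overlaps/touches minute 23 to minute 150 → extend to minute 23 to minute 150.
minute 152 to minute 196 is disjoint → start new block.
minute 154 to minute 189 overlaps/touches minute 152 to minute 196 → extend to minute 152 to minute 196.
minute 171 to minute 194 overlaps/touches minute 152 to minute 196 → extend to minute 152 to minute 196.

minute 23 to minute 150, minute 152 to minute 196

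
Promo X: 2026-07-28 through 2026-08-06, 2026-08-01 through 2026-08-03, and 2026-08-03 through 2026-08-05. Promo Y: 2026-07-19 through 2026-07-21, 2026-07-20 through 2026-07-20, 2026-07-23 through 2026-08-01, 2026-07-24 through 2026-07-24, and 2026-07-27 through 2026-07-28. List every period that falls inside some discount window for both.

A, merged: 2026-07-28 through 2026-08-06.
B, merged: 2026-07-19 through 2026-07-21, 2026-07-23 through 2026-08-01.
2026-07-28 through 2026-08-06 overlaps B on 2026-07-28 through 2026-08-01.

2026-07-28 through 2026-08-01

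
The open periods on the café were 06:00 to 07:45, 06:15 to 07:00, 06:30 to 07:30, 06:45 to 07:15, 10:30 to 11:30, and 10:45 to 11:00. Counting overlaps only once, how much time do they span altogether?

Merged: 06:00–07:45, 10:30–11:30.
Lengths: 1 h 45 min + 1 h = 2 h 45 min.

2 h 45 min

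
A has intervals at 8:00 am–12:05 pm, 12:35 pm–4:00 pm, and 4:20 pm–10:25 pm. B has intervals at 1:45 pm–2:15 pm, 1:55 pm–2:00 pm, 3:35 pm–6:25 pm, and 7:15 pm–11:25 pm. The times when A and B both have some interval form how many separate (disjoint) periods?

Merge the second list: 1:45 pm-2:15 pm, 3:35 pm-6:25 pm, 7:15 pm-11:25 pm.
A ∩ B = 1:45 pm-2:15 pm, 3:35 pm-4:00 pm, 4:20 pm-6:25 pm, 7:15 pm-10:25 pm.
That is 4 disjoint pieces.

4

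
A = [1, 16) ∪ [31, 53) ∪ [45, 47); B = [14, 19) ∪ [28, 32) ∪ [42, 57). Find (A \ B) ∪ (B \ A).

[1, 14) ∪ [16, 19) ∪ [28, 31) ∪ [32, 42) ∪ [53, 57)

First set merges to [1, 16), [31, 53).
Only in the first: [1, 14), [32, 42).
Only in the second: [16, 19), [28, 31), [53, 57).
Together these are the periods covered by exactly one.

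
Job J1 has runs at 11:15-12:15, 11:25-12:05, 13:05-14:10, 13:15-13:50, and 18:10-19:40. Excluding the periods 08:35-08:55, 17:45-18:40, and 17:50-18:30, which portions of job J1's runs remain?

11:15–12:15, 13:05–14:10, 18:40–19:40

First set merges to 11:15–12:15, 13:05–14:10, 18:10–19:40.
Second set merges to 08:35–08:55, 17:45–18:40.
11:15–12:15: no B overlap → unchanged.
13:05–14:10: no B overlap → unchanged.
18:10–19:40 minus B → 18:40–19:40.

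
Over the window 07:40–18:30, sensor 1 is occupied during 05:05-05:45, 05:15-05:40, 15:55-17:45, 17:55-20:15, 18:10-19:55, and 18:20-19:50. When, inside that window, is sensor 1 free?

07:40-15:55, 17:45-17:55

Covered (merged): 05:05-05:45, 15:55-17:45, 17:55-20:15.
Gaps within 07:40-18:30: 07:40-15:55, 17:45-17:55.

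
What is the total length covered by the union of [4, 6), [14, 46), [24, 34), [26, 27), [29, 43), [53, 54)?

Merged: [4, 6), [14, 46), [53, 54).
Lengths: 2 + 32 + 1 = 35.

35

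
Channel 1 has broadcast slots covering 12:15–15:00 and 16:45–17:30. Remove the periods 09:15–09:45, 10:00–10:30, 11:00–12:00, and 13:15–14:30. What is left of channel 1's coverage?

12:15-15:00 with B removed leaves 12:15-13:15, 14:30-15:00.
16:45-17:30 is untouched.

12:15-13:15, 14:30-15:00, 16:45-17:30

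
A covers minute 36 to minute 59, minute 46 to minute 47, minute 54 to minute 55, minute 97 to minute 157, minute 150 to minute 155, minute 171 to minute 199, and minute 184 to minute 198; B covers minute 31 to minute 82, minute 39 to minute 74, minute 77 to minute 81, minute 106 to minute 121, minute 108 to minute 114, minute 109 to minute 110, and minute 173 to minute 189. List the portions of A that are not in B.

minute 97 to minute 106, minute 121 to minute 157, minute 171 to minute 173, minute 189 to minute 199

Merge the first list: minute 36 to minute 59, minute 97 to minute 157, minute 171 to minute 199.
Merge the second list: minute 31 to minute 82, minute 106 to minute 121, minute 173 to minute 189.
minute 36 to minute 59: entirely removed.
minute 97 to minute 157 \ B = minute 97 to minute 106, minute 121 to minute 157.
minute 171 to minute 199 \ B = minute 171 to minute 173, minute 189 to minute 199.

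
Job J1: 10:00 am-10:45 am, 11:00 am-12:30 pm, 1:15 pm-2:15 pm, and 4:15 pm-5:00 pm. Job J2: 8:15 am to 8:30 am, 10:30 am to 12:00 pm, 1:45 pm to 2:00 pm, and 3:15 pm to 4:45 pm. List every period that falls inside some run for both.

10:30 am-10:45 am, 11:00 am-12:00 pm, 1:45 pm-2:00 pm, 4:15 pm-4:45 pm

10:00 am-10:45 am meets the second set on 10:30 am-10:45 am.
11:00 am-12:30 pm meets the second set on 11:00 am-12:00 pm.
1:15 pm-2:15 pm meets the second set on 1:45 pm-2:00 pm.
4:15 pm-5:00 pm meets the second set on 4:15 pm-4:45 pm.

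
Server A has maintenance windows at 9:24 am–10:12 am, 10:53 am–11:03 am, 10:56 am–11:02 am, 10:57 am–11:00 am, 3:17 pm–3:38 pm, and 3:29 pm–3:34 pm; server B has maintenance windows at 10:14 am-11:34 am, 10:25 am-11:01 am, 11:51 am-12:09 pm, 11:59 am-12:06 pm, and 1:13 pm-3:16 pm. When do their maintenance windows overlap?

10:53 am–11:03 am

A, merged: 9:24 am–10:12 am, 10:53 am–11:03 am, 3:17 pm–3:38 pm.
B, merged: 10:14 am–11:34 am, 11:51 am–12:09 pm, 1:13 pm–3:16 pm.
9:24 am–10:12 am meets no B interval.
10:53 am–11:03 am ∩ B → 10:53 am–11:03 am.
3:17 pm–3:38 pm meets no B interval.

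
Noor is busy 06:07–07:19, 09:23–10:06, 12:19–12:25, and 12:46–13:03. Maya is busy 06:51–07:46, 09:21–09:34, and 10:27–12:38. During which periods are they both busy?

06:07–07:19 meets the second set on 06:51–07:19.
09:23–10:06 meets the second set on 09:23–09:34.
12:19–12:25 meets the second set on 12:19–12:25.
12:46–13:03: no overlap with the second set.

06:51–07:19, 09:23–09:34, 12:19–12:25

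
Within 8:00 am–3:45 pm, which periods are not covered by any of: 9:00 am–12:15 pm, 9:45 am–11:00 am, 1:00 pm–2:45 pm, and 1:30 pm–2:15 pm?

The merged coverage is 9:00 am–12:15 pm, 1:00 pm–2:45 pm.
Gaps within 8:00 am–3:45 pm: 8:00 am–9:00 am, 12:15 pm–1:00 pm, 2:45 pm–3:45 pm.

8:00 am–9:00 am, 12:15 pm–1:00 pm, 2:45 pm–3:45 pm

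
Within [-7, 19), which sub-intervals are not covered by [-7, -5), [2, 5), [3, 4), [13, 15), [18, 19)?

[-5, 2) ∪ [5, 13) ∪ [15, 18)

The merged coverage is [-7, -5), [2, 5), [13, 15), [18, 19).
Gaps within [-7, 19): [-5, 2), [5, 13), [15, 18).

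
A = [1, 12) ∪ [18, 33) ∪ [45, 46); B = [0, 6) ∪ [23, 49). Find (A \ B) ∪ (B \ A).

[0, 1) ∪ [6, 12) ∪ [18, 23) ∪ [33, 45) ∪ [46, 49)

Only in the first: [6, 12), [18, 23).
Only in the second: [0, 1), [33, 45), [46, 49).
Together these are the periods covered by exactly one.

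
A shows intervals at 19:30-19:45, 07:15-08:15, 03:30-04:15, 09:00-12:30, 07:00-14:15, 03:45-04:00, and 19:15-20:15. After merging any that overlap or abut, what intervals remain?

03:30–04:15, 07:00–14:15, 19:15–20:15

Sort by start: 03:30–04:15, 03:45–04:00, 07:00–14:15, 07:15–08:15, 09:00–12:30, 19:15–20:15, 19:30–19:45.
03:45–04:00 overlaps/touches 03:30–04:15 → extend to 03:30–04:15.
07:00–14:15 is disjoint → start new block.
07:15–08:15 overlaps/touches 07:00–14:15 → extend to 07:00–14:15.
09:00–12:30 overlaps/touches 07:00–14:15 → extend to 07:00–14:15.
19:15–20:15 is disjoint → start new block.
19:30–19:45 overlaps/touches 19:15–20:15 → extend to 19:15–20:15.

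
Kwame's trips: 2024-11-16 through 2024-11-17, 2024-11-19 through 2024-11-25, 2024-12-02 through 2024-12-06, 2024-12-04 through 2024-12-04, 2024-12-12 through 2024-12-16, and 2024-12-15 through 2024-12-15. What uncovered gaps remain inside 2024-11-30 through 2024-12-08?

After merging, the occupied span is 2024-11-16 through 2024-11-17, 2024-11-19 through 2024-11-25, 2024-12-02 through 2024-12-06, 2024-12-12 through 2024-12-16.
Gaps within 2024-11-30 through 2024-12-08: 2024-11-30 through 2024-12-01, 2024-12-07 through 2024-12-08.

2024-11-30 through 2024-12-01, 2024-12-07 through 2024-12-08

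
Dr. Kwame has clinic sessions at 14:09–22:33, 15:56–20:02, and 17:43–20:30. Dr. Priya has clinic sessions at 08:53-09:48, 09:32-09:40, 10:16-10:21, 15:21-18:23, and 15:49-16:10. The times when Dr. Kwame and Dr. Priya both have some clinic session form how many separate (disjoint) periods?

1

A, merged: 14:09–22:33.
B, merged: 08:53–09:48, 10:16–10:21, 15:21–18:23.
A ∩ B = 15:21–18:23.
That is 1 disjoint piece.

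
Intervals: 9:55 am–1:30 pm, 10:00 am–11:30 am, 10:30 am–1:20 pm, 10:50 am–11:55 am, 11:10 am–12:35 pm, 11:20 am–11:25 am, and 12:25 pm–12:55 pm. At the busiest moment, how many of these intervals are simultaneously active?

6

Sweep endpoints in order; track running count of active intervals.
Peak of 6 reached at 11:20 am.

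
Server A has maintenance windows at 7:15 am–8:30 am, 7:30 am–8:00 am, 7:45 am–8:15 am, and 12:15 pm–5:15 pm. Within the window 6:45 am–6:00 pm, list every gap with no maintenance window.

6:45 am–7:15 am, 8:30 am–12:15 pm, 5:15 pm–6:00 pm

After merging, the occupied span is 7:15 am–8:30 am, 12:15 pm–5:15 pm.
Complement within 6:45 am–6:00 pm: 6:45 am–7:15 am, 8:30 am–12:15 pm, 5:15 pm–6:00 pm.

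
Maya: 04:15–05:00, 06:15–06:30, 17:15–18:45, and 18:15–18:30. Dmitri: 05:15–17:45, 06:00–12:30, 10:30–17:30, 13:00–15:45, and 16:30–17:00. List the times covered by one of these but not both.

A, merged: 04:15-05:00, 06:15-06:30, 17:15-18:45.
B, merged: 05:15-17:45.
Only in the first: 04:15-05:00, 17:45-18:45.
Only in the second: 05:15-06:15, 06:30-17:15.
Together these are the periods covered by exactly one.

04:15-05:00, 05:15-06:15, 06:30-17:15, 17:45-18:45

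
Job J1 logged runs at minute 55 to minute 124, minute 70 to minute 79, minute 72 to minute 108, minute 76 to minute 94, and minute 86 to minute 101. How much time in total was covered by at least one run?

Merged: minute 55 to minute 124.
Length: 69 minutes.

69 minutes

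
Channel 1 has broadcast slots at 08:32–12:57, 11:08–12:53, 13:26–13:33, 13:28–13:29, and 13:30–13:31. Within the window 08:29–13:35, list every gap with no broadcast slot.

The merged coverage is 08:32-12:57, 13:26-13:33.
Uncovered inside 08:29-13:35: 08:29-08:32, 12:57-13:26, 13:33-13:35.

08:29-08:32, 12:57-13:26, 13:33-13:35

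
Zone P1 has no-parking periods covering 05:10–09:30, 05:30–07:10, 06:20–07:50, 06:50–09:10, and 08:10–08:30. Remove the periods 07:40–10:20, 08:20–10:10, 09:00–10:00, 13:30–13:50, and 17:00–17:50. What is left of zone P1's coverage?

First set merges to 05:10-09:30.
Second set merges to 07:40-10:20, 13:30-13:50, 17:00-17:50.
05:10-09:30 minus B → 05:10-07:40.

05:10-07:40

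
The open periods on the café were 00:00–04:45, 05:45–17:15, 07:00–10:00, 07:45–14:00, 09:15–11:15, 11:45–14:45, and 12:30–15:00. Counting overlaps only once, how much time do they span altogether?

Merged: 00:00-04:45, 05:45-17:15.
Lengths: 4 h 45 min + 11 h 30 min = 16 h 15 min.

16 h 15 min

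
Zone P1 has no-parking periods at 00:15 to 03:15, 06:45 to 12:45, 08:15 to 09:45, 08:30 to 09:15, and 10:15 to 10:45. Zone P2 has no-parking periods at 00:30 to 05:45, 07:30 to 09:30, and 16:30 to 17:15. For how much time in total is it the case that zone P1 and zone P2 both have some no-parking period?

4 h 45 min

First set merges to 00:15-03:15, 06:45-12:45.
A ∩ B = 00:30-03:15, 07:30-09:30.
Total: 2 h 45 min + 2 h = 4 h 45 min.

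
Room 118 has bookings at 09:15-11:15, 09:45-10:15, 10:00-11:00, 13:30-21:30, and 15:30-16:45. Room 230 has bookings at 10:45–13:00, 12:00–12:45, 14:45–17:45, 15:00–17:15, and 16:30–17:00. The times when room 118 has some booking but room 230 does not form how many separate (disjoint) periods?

A, merged: 09:15–11:15, 13:30–21:30.
B, merged: 10:45–13:00, 14:45–17:45.
A \ B = 09:15–10:45, 13:30–14:45, 17:45–21:30.
That is 3 disjoint pieces.

3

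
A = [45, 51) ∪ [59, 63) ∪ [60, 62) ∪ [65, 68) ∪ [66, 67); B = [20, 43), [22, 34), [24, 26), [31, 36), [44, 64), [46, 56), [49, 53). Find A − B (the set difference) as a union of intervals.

[65, 68)

Merge the first list: [45, 51), [59, 63), [65, 68).
Merge the second list: [20, 43), [44, 64).
[45, 51) lies entirely inside B → drops out.
[59, 63) lies entirely inside B → drops out.
[65, 68) is untouched.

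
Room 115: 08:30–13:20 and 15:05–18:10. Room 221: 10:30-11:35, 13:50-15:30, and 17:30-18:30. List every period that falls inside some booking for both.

08:30–13:20 overlaps B on 10:30–11:35.
15:05–18:10 overlaps B on 15:05–15:30, 17:30–18:10.

10:30–11:35, 15:05–15:30, 17:30–18:10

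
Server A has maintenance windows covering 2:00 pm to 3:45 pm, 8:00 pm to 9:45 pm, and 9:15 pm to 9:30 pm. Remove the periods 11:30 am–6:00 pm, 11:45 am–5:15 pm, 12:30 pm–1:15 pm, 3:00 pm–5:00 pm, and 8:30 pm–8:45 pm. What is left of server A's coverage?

8:00 pm–8:30 pm, 8:45 pm–9:45 pm

First set merges to 2:00 pm–3:45 pm, 8:00 pm–9:45 pm.
Second set merges to 11:30 am–6:00 pm, 8:30 pm–8:45 pm.
2:00 pm–3:45 pm: fully covered by B → removed.
8:00 pm–9:45 pm minus B → 8:00 pm–8:30 pm, 8:45 pm–9:45 pm.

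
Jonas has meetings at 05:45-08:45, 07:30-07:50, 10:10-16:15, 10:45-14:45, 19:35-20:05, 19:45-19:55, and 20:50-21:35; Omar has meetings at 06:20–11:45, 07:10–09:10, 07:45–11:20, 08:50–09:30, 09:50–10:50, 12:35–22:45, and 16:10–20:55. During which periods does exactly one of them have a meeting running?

A, merged: 05:45-08:45, 10:10-16:15, 19:35-20:05, 20:50-21:35.
B, merged: 06:20-11:45, 12:35-22:45.
A but not B: 05:45-06:20, 11:45-12:35.
B but not A: 08:45-10:10, 16:15-19:35, 20:05-20:50, 21:35-22:45.
Combining gives A △ B.

05:45-06:20, 08:45-10:10, 11:45-12:35, 16:15-19:35, 20:05-20:50, 21:35-22:45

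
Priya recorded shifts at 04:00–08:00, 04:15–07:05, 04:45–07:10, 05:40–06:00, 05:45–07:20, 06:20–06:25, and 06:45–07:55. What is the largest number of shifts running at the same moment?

Sweep endpoints in order; track running count of active intervals.
Peak of 5 reached at 05:45.

5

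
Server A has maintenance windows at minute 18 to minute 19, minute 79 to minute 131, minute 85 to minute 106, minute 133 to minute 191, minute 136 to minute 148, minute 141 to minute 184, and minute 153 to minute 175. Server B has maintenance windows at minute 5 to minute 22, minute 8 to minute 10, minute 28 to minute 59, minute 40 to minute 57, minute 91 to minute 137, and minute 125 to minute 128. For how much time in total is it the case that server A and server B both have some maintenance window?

Merge the first list: minute 18 to minute 19, minute 79 to minute 131, minute 133 to minute 191.
Merge the second list: minute 5 to minute 22, minute 28 to minute 59, minute 91 to minute 137.
A ∩ B = minute 18 to minute 19, minute 91 to minute 131, minute 133 to minute 137.
Total: 1 minute + 40 minutes + 4 minutes = 45 minutes.

45 minutes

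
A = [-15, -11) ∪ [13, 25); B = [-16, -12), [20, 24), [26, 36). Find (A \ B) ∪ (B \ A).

[-16, -15) ∪ [-12, -11) ∪ [13, 20) ∪ [24, 25) ∪ [26, 36)

A but not B: [-12, -11), [13, 20), [24, 25).
B but not A: [-16, -15), [26, 36).
Combining gives A △ B.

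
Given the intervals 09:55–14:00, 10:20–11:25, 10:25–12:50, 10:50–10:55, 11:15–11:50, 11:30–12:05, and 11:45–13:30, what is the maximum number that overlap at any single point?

5

Walk the sorted start/end points keeping a running depth.
The depth first hits 5 at 11:45.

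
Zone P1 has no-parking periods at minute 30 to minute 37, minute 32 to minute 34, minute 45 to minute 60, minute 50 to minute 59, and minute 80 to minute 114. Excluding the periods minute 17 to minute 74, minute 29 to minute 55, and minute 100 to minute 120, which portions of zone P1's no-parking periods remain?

A, merged: minute 30 to minute 37, minute 45 to minute 60, minute 80 to minute 114.
B, merged: minute 17 to minute 74, minute 100 to minute 120.
minute 30 to minute 37: entirely removed.
minute 45 to minute 60: entirely removed.
minute 80 to minute 114 \ B = minute 80 to minute 100.

minute 80 to minute 100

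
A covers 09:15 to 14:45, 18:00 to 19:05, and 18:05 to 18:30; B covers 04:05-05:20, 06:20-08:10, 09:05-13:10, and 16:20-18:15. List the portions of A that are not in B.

13:10-14:45, 18:15-19:05

Merge the first list: 09:15-14:45, 18:00-19:05.
09:15-14:45 with B removed leaves 13:10-14:45.
18:00-19:05 with B removed leaves 18:15-19:05.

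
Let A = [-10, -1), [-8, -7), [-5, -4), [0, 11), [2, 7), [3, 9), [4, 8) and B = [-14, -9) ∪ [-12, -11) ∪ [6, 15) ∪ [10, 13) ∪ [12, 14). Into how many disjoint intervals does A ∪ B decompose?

First set merges to [-10, -1), [0, 11).
Second set merges to [-14, -9), [6, 15).
A ∪ B = [-14, -1), [0, 15).
That is 2 disjoint pieces.

2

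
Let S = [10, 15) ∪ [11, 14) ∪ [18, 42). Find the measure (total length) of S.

29

Merged: [10, 15), [18, 42).
Lengths: 5 + 24 = 29.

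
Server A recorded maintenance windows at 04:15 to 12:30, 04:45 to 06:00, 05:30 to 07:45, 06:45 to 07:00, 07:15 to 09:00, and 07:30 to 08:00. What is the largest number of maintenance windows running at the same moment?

4

Walk the sorted start/end points keeping a running depth.
The depth first hits 4 at 07:30.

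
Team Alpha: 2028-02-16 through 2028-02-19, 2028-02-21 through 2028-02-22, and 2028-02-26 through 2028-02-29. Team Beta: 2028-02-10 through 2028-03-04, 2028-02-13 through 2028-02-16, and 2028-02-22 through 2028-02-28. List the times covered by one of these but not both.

Second set merges to 2028-02-10 through 2028-03-04.
A \ B = none.
B \ A = 2028-02-10 through 2028-02-15, 2028-02-20 through 2028-02-20, 2028-02-23 through 2028-02-25, 2028-03-01 through 2028-03-04.
Union of the two gives the symmetric difference.

2028-02-10 through 2028-02-15, 2028-02-20 through 2028-02-20, 2028-02-23 through 2028-02-25, 2028-03-01 through 2028-03-04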